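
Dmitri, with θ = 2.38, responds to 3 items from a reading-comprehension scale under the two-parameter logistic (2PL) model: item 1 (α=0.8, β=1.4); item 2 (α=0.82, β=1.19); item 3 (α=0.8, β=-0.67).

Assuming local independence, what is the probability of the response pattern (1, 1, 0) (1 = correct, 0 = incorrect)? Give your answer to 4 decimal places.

0.0400

P(θ) = 1 / (1 + exp(−α(θ − β)))
P_1 = 1/(1+e^{-0.7840}) = 0.6865
P_2 = 1/(1+e^{-0.9758}) = 0.7263
P_3 = 1/(1+e^{-2.4400}) = 0.9198
L = P_1 × P_2 × (1−P_3) = 0.6865 × 0.7263 × 0.0802 = 0.03998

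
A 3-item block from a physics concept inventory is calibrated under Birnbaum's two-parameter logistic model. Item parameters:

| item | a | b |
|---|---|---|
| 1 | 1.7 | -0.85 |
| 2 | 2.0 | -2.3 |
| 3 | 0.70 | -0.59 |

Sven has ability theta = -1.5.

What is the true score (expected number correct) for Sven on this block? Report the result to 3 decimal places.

1.427

P(theta) = 1 / (1 + exp(−a(theta − b)))
P_1 = 1/(1+e^{1.1050}) = 0.2488
P_2 = 1/(1+e^{-1.6000}) = 0.8320
P_3 = 1/(1+e^{0.6370}) = 0.3459
E[score] = 0.2488 + 0.8320 + 0.3459 = 1.4267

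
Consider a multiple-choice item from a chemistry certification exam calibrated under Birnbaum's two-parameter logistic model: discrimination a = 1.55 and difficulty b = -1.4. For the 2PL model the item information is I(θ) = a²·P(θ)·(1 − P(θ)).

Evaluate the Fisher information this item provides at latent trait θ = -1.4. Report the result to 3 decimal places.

0.601

P = 1/(1+e^{0.0000}) = 0.5000
P(1−P) = 0.5000 × 0.5000 = 0.2500
I = a² × P(1−P) = 1.55² × 0.2500 = 0.60063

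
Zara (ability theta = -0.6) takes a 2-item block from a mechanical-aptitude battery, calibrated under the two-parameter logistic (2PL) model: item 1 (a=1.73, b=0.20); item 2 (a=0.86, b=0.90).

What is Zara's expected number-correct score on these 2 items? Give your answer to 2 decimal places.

P(theta) = 1 / (1 + exp(−a(theta − b)))
P_1 = 1/(1+e^{1.3840}) = 0.2004
P_2 = 1/(1+e^{1.2900}) = 0.2159
E[score] = 0.2004 + 0.2159 = 0.4162

0.42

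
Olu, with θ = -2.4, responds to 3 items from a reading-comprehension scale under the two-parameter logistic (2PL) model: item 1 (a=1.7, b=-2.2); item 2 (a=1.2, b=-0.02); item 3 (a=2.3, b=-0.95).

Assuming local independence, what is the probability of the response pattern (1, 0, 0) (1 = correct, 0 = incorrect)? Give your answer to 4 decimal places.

P(θ) = 1 / (1 + exp(−a(θ − b)))
P_1 = 1/(1+e^{0.3400}) = 0.4158
P_2 = 1/(1+e^{2.8560}) = 0.0544
P_3 = 1/(1+e^{3.3350}) = 0.0344
L = P_1 × (1−P_2) × (1−P_3) = 0.4158 × 0.9456 × 0.9656 = 0.37968

0.3797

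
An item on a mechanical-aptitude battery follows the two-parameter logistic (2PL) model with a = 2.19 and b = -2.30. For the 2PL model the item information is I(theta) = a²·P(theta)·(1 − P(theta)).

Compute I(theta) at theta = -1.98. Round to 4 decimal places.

P = 1/(1+e^{-0.7008}) = 0.6684
P(1−P) = 0.6684 × 0.3316 = 0.2217
I = a² × P(1−P) = 2.19² × 0.2217 = 1.06307

1.0631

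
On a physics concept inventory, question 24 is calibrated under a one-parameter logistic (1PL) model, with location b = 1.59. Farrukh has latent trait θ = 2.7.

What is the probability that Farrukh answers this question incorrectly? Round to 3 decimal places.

0.248

P(θ) = 1 / (1 + exp(−(θ − b)))
Exponent: (2.7 − 1.59) = 1.1100
1/(1 + e^{-1.1100}) = 0.7521
P = 0.7521
P(incorrect) = 1 − 0.7521 = 0.2479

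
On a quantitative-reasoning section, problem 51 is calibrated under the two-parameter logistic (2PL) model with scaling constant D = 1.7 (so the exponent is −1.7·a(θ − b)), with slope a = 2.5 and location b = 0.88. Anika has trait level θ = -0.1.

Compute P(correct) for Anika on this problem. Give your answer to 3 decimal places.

P(θ) = 1 / (1 + exp(−D·a(θ − b)))
Exponent: 1.7 × 2.5 × (-0.1 − 0.88) = -4.1650
1/(1 + e^{4.1650}) = 0.0153
P = 0.0153

0.015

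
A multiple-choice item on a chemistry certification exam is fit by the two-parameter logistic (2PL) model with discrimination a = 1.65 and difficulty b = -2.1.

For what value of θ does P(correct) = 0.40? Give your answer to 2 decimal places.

P(θ) = 1 / (1 + exp(−a(θ − b)))
logit = ln(0.4000/0.6000) = -0.4055
θ = b + logit/(a) = -2.1 + (-0.4055)/1.6500 = -2.3457

-2.35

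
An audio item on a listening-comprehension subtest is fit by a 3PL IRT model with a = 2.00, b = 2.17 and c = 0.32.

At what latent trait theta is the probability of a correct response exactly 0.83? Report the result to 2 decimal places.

P(theta) = c + (1 − c) · 1 / (1 + exp(−a(theta − b)))
Remove guessing floor: (0.83 − 0.32)/(1 − 0.32) = 0.7500
logit = ln(0.7500/0.2500) = 1.0986
theta = b + logit/(a) = 2.17 + 1.0986/2.0000 = 2.7193

2.72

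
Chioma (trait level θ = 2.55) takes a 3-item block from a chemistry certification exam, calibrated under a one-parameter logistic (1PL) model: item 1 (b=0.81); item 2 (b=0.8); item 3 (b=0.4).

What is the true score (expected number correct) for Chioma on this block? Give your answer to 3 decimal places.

2.598

P(θ) = 1 / (1 + exp(−(θ − b)))
P_1 = 1/(1+e^{-1.7400}) = 0.8507
P_2 = 1/(1+e^{-1.7500}) = 0.8520
P_3 = 1/(1+e^{-2.1500}) = 0.8957
E[score] = 0.8507 + 0.8520 + 0.8957 = 2.5983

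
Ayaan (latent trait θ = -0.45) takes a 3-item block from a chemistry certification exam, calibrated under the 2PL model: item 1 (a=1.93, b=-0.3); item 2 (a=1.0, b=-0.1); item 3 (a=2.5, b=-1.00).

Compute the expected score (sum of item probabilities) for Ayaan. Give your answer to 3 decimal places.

1.640

P(θ) = 1 / (1 + exp(−a(θ − b)))
P_1 = 1/(1+e^{0.2895}) = 0.4281
P_2 = 1/(1+e^{0.3500}) = 0.4134
P_3 = 1/(1+e^{-1.3750}) = 0.7982
E[score] = 0.4281 + 0.4134 + 0.7982 = 1.6397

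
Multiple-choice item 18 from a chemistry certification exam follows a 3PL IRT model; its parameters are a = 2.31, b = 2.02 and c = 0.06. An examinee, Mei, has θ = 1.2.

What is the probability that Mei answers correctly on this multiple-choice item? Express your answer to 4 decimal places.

P(θ) = c + (1 − c) · 1 / (1 + exp(−a(θ − b)))
Exponent: 2.31 × (1.2 − 2.02) = -1.8942
1/(1 + e^{1.8942}) = 0.1308
P = 0.06 + 0.94 × 0.1308 = 0.1829

0.1829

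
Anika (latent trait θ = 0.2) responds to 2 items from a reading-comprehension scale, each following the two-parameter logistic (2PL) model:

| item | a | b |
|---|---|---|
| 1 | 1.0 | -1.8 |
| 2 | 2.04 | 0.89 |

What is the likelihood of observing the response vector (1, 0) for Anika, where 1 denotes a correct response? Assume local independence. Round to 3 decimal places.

P(θ) = 1 / (1 + exp(−a(θ − b)))
P_1 = 1/(1+e^{-2.0000}) = 0.8808
P_2 = 1/(1+e^{1.4076}) = 0.1966
L = P_1 × (1−P_2) = 0.8808 × 0.8034 = 0.70762

0.708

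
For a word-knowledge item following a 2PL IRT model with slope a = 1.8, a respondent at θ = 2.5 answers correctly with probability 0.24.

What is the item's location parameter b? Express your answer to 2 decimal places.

P(θ) = 1 / (1 + exp(−a(θ − b)))
logit(0.24) = ln(0.24/0.76) = -1.1527
b = θ − logit/(a) = 2.5 − (-1.1527)/1.8000 = 3.1404

3.14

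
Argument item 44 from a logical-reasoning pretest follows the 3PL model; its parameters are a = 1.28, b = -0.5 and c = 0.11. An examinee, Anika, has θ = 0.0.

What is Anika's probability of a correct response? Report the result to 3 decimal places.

P(θ) = c + (1 − c) · 1 / (1 + exp(−a(θ − b)))
Exponent: 1.28 × (0.0 − (-0.5)) = 0.6400
1/(1 + e^{-0.6400}) = 0.6548
P = 0.11 + 0.89 × 0.6548 = 0.6927

0.693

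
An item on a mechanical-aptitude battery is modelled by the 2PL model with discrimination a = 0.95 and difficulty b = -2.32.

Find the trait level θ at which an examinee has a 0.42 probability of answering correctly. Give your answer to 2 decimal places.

-2.66

P(θ) = 1 / (1 + exp(−a(θ − b)))
logit = ln(0.4200/0.5800) = -0.3228
θ = b + logit/(a) = -2.32 + (-0.3228)/0.9500 = -2.6598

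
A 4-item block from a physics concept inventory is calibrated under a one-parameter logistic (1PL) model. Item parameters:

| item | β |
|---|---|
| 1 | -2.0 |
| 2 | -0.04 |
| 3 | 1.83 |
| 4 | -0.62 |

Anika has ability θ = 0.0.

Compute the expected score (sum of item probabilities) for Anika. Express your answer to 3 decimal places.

2.179

P(θ) = 1 / (1 + exp(−(θ − β)))
P_1 = 1/(1+e^{-2.0000}) = 0.8808
P_2 = 1/(1+e^{-0.0400}) = 0.5100
P_3 = 1/(1+e^{1.8300}) = 0.1382
P_4 = 1/(1+e^{-0.6200}) = 0.6502
E[score] = 0.8808 + 0.5100 + 0.1382 + 0.6502 = 2.1793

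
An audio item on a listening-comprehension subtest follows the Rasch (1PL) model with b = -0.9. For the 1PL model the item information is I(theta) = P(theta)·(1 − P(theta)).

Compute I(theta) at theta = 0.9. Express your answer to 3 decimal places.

0.122

P = 1/(1+e^{-1.8000}) = 0.8581
P(1−P) = 0.8581 × 0.1419 = 0.1217
I = P(1−P) = 0.12173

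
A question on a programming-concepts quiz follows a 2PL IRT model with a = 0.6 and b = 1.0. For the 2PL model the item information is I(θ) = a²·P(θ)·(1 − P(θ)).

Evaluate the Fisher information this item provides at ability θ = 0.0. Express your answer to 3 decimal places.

P = 1/(1+e^{0.6000}) = 0.3543
P(1−P) = 0.3543 × 0.6457 = 0.2288
I = a² × P(1−P) = 0.6² × 0.2288 = 0.08236

0.082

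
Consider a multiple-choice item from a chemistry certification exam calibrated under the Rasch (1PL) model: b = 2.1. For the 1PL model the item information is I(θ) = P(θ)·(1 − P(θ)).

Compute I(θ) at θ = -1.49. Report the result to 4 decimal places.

P = 1/(1+e^{3.5900}) = 0.0269
P(1−P) = 0.0269 × 0.9731 = 0.0261
I = P(1−P) = 0.02614

0.0261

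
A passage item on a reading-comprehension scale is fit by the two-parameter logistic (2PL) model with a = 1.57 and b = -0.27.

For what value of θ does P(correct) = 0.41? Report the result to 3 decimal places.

-0.502

P(θ) = 1 / (1 + exp(−a(θ − b)))
logit = ln(0.4100/0.5900) = -0.3640
θ = b + logit/(a) = -0.27 + (-0.3640)/1.5700 = -0.5018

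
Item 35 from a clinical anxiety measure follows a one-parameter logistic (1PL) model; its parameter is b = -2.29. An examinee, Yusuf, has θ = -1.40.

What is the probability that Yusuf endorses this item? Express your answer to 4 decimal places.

0.7089

P(θ) = 1 / (1 + exp(−(θ − b)))
Exponent: (-1.40 − (-2.29)) = 0.8900
1/(1 + e^{-0.8900}) = 0.7089
P = 0.7089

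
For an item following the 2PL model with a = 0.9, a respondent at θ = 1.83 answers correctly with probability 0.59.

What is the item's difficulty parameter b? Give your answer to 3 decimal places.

1.426

P(θ) = 1 / (1 + exp(−a(θ − b)))
logit(0.59) = ln(0.59/0.41) = 0.3640
b = θ − logit/(a) = 1.83 − 0.3640/0.9000 = 1.4256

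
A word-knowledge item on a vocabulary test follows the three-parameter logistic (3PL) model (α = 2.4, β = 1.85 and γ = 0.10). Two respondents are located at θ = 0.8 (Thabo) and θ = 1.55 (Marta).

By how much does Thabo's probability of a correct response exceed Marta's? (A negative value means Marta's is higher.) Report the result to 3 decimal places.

-0.228

P(θ) = γ + (1 − γ) · 1 / (1 + exp(−α(θ − β)))
P(Thabo) = 0.1670  [exponent -2.5200]
P(Marta) = 0.3947  [exponent -0.7200]
Difference = 0.1670 − 0.3947 = -0.2276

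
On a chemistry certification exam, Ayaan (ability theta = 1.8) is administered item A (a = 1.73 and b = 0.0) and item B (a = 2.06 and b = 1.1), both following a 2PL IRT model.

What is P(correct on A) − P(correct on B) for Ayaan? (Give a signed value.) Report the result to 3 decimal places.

P(theta) = 1 / (1 + exp(−a(theta − b)))
P_A = 0.9575
P_B = 0.8088
P_A − P_B = 0.1487

0.149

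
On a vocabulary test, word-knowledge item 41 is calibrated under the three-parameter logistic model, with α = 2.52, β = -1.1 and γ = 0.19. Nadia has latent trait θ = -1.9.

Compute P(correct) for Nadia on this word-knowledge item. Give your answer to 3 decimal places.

0.285

P(θ) = γ + (1 − γ) · 1 / (1 + exp(−α(θ − β)))
Exponent: 2.52 × (-1.9 − (-1.1)) = -2.0160
1/(1 + e^{2.0160}) = 0.1175
P = 0.19 + 0.81 × 0.1175 = 0.2852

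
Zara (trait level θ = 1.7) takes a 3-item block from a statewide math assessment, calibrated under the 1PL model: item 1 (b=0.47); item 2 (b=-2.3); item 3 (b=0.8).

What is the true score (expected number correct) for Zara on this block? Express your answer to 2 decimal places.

P(θ) = 1 / (1 + exp(−(θ − b)))
P_1 = 1/(1+e^{-1.2300}) = 0.7738
P_2 = 1/(1+e^{-4.0000}) = 0.9820
P_3 = 1/(1+e^{-0.9000}) = 0.7109
E[score] = 0.7738 + 0.9820 + 0.7109 = 2.4668

2.47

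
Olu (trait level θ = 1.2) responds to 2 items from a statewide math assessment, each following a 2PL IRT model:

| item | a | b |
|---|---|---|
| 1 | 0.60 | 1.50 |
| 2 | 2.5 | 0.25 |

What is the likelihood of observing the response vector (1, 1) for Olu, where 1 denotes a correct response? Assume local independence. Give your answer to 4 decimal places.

0.4164

P(θ) = 1 / (1 + exp(−a(θ − b)))
P_1 = 1/(1+e^{0.1800}) = 0.4551
P_2 = 1/(1+e^{-2.3750}) = 0.9149
L = P_1 × P_2 = 0.4551 × 0.9149 = 0.41639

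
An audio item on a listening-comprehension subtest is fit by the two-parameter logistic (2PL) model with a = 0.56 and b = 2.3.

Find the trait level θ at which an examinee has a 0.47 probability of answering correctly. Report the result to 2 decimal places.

2.09

P(θ) = 1 / (1 + exp(−a(θ − b)))
logit = ln(0.4700/0.5300) = -0.1201
θ = b + logit/(a) = 2.3 + (-0.1201)/0.5600 = 2.0855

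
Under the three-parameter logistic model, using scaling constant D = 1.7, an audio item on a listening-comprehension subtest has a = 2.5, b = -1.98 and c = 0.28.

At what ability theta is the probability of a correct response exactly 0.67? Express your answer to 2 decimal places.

-1.94

P(theta) = c + (1 − c) · 1 / (1 + exp(−D·a(theta − b)))
Remove guessing floor: (0.67 − 0.28)/(1 − 0.28) = 0.5417
logit = ln(0.5417/0.4583) = 0.1671
theta = b + logit/(1.7·a) = -1.98 + 0.1671/4.2500 = -1.9407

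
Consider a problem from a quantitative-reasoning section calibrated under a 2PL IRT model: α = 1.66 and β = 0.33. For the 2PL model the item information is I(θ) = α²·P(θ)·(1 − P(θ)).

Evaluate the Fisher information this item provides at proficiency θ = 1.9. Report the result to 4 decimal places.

0.1764

P = 1/(1+e^{-2.6062}) = 0.9313
P(1−P) = 0.9313 × 0.0687 = 0.0640
I = α² × P(1−P) = 1.66² × 0.0640 = 0.17640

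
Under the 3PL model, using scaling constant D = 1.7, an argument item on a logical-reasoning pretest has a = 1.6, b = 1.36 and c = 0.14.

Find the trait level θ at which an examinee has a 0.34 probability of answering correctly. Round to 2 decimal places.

0.92

P(θ) = c + (1 − c) · 1 / (1 + exp(−D·a(θ − b)))
Remove guessing floor: (0.34 − 0.14)/(1 − 0.14) = 0.2326
logit = ln(0.2326/0.7674) = -1.1939
θ = b + logit/(1.7·a) = 1.36 + (-1.1939)/2.7200 = 0.9211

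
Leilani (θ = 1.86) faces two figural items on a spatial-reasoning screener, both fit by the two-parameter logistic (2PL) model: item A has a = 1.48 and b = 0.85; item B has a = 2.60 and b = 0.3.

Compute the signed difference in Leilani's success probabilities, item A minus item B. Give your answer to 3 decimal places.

-0.166

P(θ) = 1 / (1 + exp(−a(θ − b)))
P_A = 0.8168
P_B = 0.9830
P_A − P_B = -0.1662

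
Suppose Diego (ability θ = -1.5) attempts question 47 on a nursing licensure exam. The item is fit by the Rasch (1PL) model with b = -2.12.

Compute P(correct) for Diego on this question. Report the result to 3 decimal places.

P(θ) = 1 / (1 + exp(−(θ − b)))
Exponent: (-1.5 − (-2.12)) = 0.6200
1/(1 + e^{-0.6200}) = 0.6502
P = 0.6502

0.650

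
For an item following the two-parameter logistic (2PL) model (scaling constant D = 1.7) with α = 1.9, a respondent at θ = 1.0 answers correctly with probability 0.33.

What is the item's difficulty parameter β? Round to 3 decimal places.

P(θ) = 1 / (1 + exp(−D·α(θ − β)))
logit(0.33) = ln(0.33/0.67) = -0.7082
β = θ − logit/(1.7·α) = 1.0 − (-0.7082)/3.2300 = 1.2193

1.219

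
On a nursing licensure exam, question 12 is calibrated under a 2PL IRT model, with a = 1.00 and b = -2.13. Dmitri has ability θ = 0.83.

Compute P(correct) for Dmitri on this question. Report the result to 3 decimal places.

0.951

P(θ) = 1 / (1 + exp(−a(θ − b)))
Exponent: 1.00 × (0.83 − (-2.13)) = 2.9600
1/(1 + e^{-2.9600}) = 0.9507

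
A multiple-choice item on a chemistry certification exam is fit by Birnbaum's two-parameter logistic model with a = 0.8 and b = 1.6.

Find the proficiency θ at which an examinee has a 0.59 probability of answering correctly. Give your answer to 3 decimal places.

2.055

P(θ) = 1 / (1 + exp(−a(θ − b)))
logit = ln(0.5900/0.4100) = 0.3640
θ = b + logit/(a) = 1.6 + 0.3640/0.8000 = 2.0550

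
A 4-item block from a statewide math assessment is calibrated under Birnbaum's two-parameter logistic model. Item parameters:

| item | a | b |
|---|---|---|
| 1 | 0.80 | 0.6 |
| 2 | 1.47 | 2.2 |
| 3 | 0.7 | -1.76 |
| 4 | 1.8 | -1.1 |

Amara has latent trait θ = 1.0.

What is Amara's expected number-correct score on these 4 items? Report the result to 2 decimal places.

2.58

P(θ) = 1 / (1 + exp(−a(θ − b)))
P_1 = 1/(1+e^{-0.3200}) = 0.5793
P_2 = 1/(1+e^{1.7640}) = 0.1463
P_3 = 1/(1+e^{-1.9320}) = 0.8735
P_4 = 1/(1+e^{-3.7800}) = 0.9777
E[score] = 0.5793 + 0.1463 + 0.8735 + 0.9777 = 2.5768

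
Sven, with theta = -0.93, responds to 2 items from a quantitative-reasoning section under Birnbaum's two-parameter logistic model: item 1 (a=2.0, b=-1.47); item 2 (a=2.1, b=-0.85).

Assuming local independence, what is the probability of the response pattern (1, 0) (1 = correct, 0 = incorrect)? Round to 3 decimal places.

P(theta) = 1 / (1 + exp(−a(theta − b)))
P_1 = 1/(1+e^{-1.0800}) = 0.7465
P_2 = 1/(1+e^{0.1680}) = 0.4581
L = P_1 × (1−P_2) = 0.7465 × 0.5419 = 0.40453

0.405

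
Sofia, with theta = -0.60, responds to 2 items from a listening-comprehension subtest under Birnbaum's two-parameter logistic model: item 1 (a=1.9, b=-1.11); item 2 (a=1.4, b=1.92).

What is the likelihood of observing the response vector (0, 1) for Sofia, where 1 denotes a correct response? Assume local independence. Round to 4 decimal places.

0.0078

P(theta) = 1 / (1 + exp(−a(theta − b)))
P_1 = 1/(1+e^{-0.9690}) = 0.7249
P_2 = 1/(1+e^{3.5280}) = 0.0285
L = (1−P_1) × P_2 = 0.2751 × 0.0285 = 0.00785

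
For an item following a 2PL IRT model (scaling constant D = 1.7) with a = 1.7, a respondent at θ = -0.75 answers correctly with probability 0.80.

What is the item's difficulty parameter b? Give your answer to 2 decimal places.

P(θ) = 1 / (1 + exp(−D·a(θ − b)))
logit(0.80) = ln(0.80/0.20) = 1.3863
b = θ − logit/(1.7·a) = -0.75 − 1.3863/2.8900 = -1.2297

-1.23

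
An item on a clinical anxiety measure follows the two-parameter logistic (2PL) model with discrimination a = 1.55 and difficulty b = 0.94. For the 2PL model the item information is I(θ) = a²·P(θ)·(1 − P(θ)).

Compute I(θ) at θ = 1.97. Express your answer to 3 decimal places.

0.337

P = 1/(1+e^{-1.5965}) = 0.8315
P(1−P) = 0.8315 × 0.1685 = 0.1401
I = a² × P(1−P) = 1.55² × 0.1401 = 0.33656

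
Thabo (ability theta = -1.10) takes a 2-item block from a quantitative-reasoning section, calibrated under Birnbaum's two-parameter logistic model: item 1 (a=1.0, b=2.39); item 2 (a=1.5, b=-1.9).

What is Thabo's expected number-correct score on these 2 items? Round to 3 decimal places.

P(theta) = 1 / (1 + exp(−a(theta − b)))
P_1 = 1/(1+e^{3.4900}) = 0.0296
P_2 = 1/(1+e^{-1.2000}) = 0.7685
E[score] = 0.0296 + 0.7685 = 0.7981

0.798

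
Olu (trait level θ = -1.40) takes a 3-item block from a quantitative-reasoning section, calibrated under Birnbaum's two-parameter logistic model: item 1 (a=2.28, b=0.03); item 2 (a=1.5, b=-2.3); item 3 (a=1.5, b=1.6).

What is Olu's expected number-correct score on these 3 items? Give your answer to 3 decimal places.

0.842

P(θ) = 1 / (1 + exp(−a(θ − b)))
P_1 = 1/(1+e^{3.2604}) = 0.0370
P_2 = 1/(1+e^{-1.3500}) = 0.7941
P_3 = 1/(1+e^{4.5000}) = 0.0110
E[score] = 0.0370 + 0.7941 + 0.0110 = 0.8421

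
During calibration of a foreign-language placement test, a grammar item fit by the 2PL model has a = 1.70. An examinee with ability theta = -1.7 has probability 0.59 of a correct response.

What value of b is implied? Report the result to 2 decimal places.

P(theta) = 1 / (1 + exp(−a(theta − b)))
logit(0.59) = ln(0.59/0.41) = 0.3640
b = theta − logit/(a) = -1.7 − 0.3640/1.7000 = -1.9141

-1.91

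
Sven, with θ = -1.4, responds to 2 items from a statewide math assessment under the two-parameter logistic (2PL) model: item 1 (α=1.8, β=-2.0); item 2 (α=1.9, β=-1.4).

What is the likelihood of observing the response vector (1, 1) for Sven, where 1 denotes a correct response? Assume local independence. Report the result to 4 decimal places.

P(θ) = 1 / (1 + exp(−α(θ − β)))
P_1 = 1/(1+e^{-1.0800}) = 0.7465
P_2 = 1/(1+e^{0.0000}) = 0.5000
L = P_1 × P_2 = 0.7465 × 0.5000 = 0.37325

0.3732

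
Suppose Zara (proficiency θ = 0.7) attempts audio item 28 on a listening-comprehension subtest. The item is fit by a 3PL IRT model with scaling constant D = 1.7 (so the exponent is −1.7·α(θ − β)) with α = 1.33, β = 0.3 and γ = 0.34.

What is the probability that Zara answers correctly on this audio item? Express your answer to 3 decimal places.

0.810

P(θ) = γ + (1 − γ) · 1 / (1 + exp(−D·α(θ − β)))
Exponent: 1.7 × 1.33 × (0.7 − 0.3) = 0.9044
1/(1 + e^{-0.9044}) = 0.7119
P = 0.34 + 0.66 × 0.7119 = 0.8098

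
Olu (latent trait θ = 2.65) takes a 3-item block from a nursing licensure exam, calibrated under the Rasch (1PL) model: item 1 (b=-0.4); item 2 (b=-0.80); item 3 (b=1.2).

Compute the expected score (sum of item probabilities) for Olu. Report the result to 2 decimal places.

2.73

P(θ) = 1 / (1 + exp(−(θ − b)))
P_1 = 1/(1+e^{-3.0500}) = 0.9548
P_2 = 1/(1+e^{-3.4500}) = 0.9692
P_3 = 1/(1+e^{-1.4500}) = 0.8100
E[score] = 0.9548 + 0.9692 + 0.8100 = 2.7340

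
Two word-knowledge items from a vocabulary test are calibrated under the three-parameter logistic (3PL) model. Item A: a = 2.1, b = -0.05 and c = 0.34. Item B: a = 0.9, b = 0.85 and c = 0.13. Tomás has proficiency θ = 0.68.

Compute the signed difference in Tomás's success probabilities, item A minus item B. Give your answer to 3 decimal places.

P(θ) = c + (1 − c) · 1 / (1 + exp(−a(θ − b)))
P_A = 0.8828
P_B = 0.5318
P_A − P_B = 0.3510

0.351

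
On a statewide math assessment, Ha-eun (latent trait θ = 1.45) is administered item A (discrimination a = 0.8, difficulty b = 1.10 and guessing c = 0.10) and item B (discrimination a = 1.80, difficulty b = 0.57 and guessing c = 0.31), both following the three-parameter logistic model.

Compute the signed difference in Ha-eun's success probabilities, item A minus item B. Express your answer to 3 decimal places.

P(θ) = c + (1 − c) · 1 / (1 + exp(−a(θ − b)))
P_A = 0.6126
P_B = 0.8825
P_A − P_B = -0.2699

-0.270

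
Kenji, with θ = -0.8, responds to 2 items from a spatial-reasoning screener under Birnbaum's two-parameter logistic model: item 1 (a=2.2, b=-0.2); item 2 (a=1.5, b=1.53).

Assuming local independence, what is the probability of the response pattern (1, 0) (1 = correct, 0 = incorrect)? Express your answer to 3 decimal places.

P(θ) = 1 / (1 + exp(−a(θ − b)))
P_1 = 1/(1+e^{1.3200}) = 0.2108
P_2 = 1/(1+e^{3.4950}) = 0.0295
L = P_1 × (1−P_2) = 0.2108 × 0.9705 = 0.20461

0.205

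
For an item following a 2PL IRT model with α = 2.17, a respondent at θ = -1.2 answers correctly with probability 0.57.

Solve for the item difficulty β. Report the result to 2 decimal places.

P(θ) = 1 / (1 + exp(−α(θ − β)))
logit(0.57) = ln(0.57/0.43) = 0.2819
β = θ − logit/(α) = -1.2 − 0.2819/2.1700 = -1.3299

-1.33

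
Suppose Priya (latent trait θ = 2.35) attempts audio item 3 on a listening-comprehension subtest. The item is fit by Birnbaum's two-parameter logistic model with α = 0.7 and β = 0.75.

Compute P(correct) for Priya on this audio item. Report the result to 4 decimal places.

0.7540

P(θ) = 1 / (1 + exp(−α(θ − β)))
Exponent: 0.7 × (2.35 − 0.75) = 1.1200
1/(1 + e^{-1.1200}) = 0.7540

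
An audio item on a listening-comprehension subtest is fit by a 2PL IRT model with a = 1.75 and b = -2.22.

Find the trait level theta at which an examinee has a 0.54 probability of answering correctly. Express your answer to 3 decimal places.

P(theta) = 1 / (1 + exp(−a(theta − b)))
logit = ln(0.5400/0.4600) = 0.1603
theta = b + logit/(a) = -2.22 + 0.1603/1.7500 = -2.1284

-2.128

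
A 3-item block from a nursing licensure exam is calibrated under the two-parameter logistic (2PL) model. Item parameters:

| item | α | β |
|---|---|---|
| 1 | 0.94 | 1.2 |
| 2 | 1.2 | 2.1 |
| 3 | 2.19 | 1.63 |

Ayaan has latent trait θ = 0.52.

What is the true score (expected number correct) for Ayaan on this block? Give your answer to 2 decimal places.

P(θ) = 1 / (1 + exp(−α(θ − β)))
P_1 = 1/(1+e^{0.6392}) = 0.3454
P_2 = 1/(1+e^{1.8960}) = 0.1306
P_3 = 1/(1+e^{2.4309}) = 0.0808
E[score] = 0.3454 + 0.1306 + 0.0808 = 0.5568

0.56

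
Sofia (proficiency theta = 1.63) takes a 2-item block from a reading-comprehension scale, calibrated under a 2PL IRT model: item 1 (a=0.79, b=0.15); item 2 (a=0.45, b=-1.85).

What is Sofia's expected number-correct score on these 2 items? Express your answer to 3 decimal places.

P(theta) = 1 / (1 + exp(−a(theta − b)))
P_1 = 1/(1+e^{-1.1692}) = 0.7630
P_2 = 1/(1+e^{-1.5660}) = 0.8272
E[score] = 0.7630 + 0.8272 = 1.5902

1.590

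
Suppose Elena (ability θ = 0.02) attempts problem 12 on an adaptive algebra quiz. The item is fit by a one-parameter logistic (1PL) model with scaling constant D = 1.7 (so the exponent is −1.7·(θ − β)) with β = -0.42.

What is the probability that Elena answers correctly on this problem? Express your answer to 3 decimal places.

0.679

P(θ) = 1 / (1 + exp(−D·(θ − β)))
Exponent: 1.7 × (0.02 − (-0.42)) = 0.7480
1/(1 + e^{-0.7480}) = 0.6787
P = 0.6787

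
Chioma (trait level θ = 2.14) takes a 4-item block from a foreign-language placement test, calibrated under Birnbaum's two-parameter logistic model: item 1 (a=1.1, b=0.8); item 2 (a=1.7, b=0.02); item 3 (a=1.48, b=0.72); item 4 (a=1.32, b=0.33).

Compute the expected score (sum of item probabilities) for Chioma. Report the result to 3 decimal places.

P(θ) = 1 / (1 + exp(−a(θ − b)))
P_1 = 1/(1+e^{-1.4740}) = 0.8137
P_2 = 1/(1+e^{-3.6040}) = 0.9735
P_3 = 1/(1+e^{-2.1016}) = 0.8911
P_4 = 1/(1+e^{-2.3892}) = 0.9160
E[score] = 0.8137 + 0.9735 + 0.8911 + 0.9160 = 3.5942

3.594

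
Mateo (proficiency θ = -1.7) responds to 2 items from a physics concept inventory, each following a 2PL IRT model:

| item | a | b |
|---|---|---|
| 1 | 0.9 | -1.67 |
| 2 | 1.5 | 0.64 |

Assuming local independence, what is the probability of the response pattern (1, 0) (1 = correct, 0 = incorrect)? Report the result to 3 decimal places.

P(θ) = 1 / (1 + exp(−a(θ − b)))
P_1 = 1/(1+e^{0.0270}) = 0.4933
P_2 = 1/(1+e^{3.5100}) = 0.0290
L = P_1 × (1−P_2) = 0.4933 × 0.9710 = 0.47893

0.479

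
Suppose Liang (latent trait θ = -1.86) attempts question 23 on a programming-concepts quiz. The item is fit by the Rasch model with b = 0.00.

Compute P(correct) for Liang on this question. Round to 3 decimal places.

0.135

P(θ) = 1 / (1 + exp(−(θ − b)))
Exponent: (-1.86 − 0.00) = -1.8600
1/(1 + e^{1.8600}) = 0.1347
P = 0.1347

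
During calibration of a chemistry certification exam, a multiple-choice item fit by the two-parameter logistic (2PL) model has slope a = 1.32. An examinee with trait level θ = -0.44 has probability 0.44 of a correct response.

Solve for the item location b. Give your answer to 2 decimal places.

P(θ) = 1 / (1 + exp(−a(θ − b)))
logit(0.44) = ln(0.44/0.56) = -0.2412
b = θ − logit/(a) = -0.44 − (-0.2412)/1.3200 = -0.2573

-0.26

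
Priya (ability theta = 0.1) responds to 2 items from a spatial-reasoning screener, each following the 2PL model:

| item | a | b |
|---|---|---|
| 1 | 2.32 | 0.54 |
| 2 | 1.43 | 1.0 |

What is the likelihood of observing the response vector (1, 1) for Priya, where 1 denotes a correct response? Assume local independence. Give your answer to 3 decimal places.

0.057

P(theta) = 1 / (1 + exp(−a(theta − b)))
P_1 = 1/(1+e^{1.0208}) = 0.2649
P_2 = 1/(1+e^{1.2870}) = 0.2164
L = P_1 × P_2 = 0.2649 × 0.2164 = 0.05731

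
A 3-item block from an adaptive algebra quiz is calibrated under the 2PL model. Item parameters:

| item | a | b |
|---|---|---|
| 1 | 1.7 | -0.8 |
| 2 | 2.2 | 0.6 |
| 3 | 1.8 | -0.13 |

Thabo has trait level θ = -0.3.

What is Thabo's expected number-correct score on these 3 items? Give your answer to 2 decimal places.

P(θ) = 1 / (1 + exp(−a(θ − b)))
P_1 = 1/(1+e^{-0.8500}) = 0.7006
P_2 = 1/(1+e^{1.9800}) = 0.1213
P_3 = 1/(1+e^{0.3060}) = 0.4241
E[score] = 0.7006 + 0.1213 + 0.4241 = 1.2460

1.25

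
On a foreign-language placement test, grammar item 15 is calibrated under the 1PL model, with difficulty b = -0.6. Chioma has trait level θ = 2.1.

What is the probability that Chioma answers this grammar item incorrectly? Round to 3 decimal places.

0.063

P(θ) = 1 / (1 + exp(−(θ − b)))
Exponent: (2.1 − (-0.6)) = 2.7000
1/(1 + e^{-2.7000}) = 0.9370
P = 0.9370
P(incorrect) = 1 − 0.9370 = 0.0630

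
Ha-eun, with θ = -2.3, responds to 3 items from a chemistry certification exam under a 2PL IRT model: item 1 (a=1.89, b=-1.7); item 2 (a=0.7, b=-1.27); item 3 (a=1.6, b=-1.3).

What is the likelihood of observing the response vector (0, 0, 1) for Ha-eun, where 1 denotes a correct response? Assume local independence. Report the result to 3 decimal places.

0.086

P(θ) = 1 / (1 + exp(−a(θ − b)))
P_1 = 1/(1+e^{1.1340}) = 0.2434
P_2 = 1/(1+e^{0.7210}) = 0.3272
P_3 = 1/(1+e^{1.6000}) = 0.1680
L = (1−P_1) × (1−P_2) × P_3 = 0.7566 × 0.6728 × 0.1680 = 0.08551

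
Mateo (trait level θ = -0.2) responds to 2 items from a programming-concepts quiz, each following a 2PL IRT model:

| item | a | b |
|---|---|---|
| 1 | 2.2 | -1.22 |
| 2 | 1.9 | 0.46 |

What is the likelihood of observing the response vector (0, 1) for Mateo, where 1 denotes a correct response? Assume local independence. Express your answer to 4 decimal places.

0.0213

P(θ) = 1 / (1 + exp(−a(θ − b)))
P_1 = 1/(1+e^{-2.2440}) = 0.9041
P_2 = 1/(1+e^{1.2540}) = 0.2220
L = (1−P_1) × P_2 = 0.0959 × 0.2220 = 0.02128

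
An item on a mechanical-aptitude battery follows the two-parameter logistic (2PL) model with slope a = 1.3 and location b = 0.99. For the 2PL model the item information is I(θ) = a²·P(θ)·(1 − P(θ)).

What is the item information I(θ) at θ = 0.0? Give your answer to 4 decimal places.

P = 1/(1+e^{1.2870}) = 0.2164
P(1−P) = 0.2164 × 0.7836 = 0.1695
I = a² × P(1−P) = 1.3² × 0.1695 = 0.28654

0.2865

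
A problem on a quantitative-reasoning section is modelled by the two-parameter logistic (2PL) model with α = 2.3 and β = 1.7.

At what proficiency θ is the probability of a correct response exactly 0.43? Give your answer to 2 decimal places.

1.58

P(θ) = 1 / (1 + exp(−α(θ − β)))
logit = ln(0.4300/0.5700) = -0.2819
θ = β + logit/(α) = 1.7 + (-0.2819)/2.3000 = 1.5775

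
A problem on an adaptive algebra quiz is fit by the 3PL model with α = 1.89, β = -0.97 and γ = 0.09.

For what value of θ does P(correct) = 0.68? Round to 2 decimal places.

P(θ) = γ + (1 − γ) · 1 / (1 + exp(−α(θ − β)))
Remove guessing floor: (0.68 − 0.09)/(1 − 0.09) = 0.6484
logit = ln(0.6484/0.3516) = 0.6118
θ = β + logit/(α) = -0.97 + 0.6118/1.8900 = -0.6463

-0.65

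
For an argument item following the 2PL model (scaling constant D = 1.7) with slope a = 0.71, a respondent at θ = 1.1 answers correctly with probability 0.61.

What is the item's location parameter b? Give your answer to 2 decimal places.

0.73

P(θ) = 1 / (1 + exp(−D·a(θ − b)))
logit(0.61) = ln(0.61/0.39) = 0.4473
b = θ − logit/(1.7·a) = 1.1 − 0.4473/1.2070 = 0.7294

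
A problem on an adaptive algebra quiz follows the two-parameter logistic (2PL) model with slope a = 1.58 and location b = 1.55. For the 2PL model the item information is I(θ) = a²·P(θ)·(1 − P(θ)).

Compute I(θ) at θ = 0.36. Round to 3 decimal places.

P = 1/(1+e^{1.8802}) = 0.1324
P(1−P) = 0.1324 × 0.8676 = 0.1148
I = a² × P(1−P) = 1.58² × 0.1148 = 0.28670

0.287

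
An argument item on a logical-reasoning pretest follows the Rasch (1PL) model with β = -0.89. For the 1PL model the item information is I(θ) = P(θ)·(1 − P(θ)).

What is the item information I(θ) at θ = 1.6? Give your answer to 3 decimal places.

P = 1/(1+e^{-2.4900}) = 0.9234
P(1−P) = 0.9234 × 0.0766 = 0.0707
I = P(1−P) = 0.07070

0.071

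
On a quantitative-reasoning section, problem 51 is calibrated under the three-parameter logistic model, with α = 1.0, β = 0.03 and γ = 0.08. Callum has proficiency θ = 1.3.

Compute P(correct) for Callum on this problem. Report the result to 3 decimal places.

0.798

P(θ) = γ + (1 − γ) · 1 / (1 + exp(−α(θ − β)))
Exponent: 1.0 × (1.3 − 0.03) = 1.2700
1/(1 + e^{-1.2700}) = 0.7807
P = 0.08 + 0.92 × 0.7807 = 0.7983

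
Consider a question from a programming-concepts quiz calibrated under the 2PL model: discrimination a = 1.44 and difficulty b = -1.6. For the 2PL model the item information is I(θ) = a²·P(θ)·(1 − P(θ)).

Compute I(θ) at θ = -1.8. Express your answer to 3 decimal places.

P = 1/(1+e^{0.2880}) = 0.4285
P(1−P) = 0.4285 × 0.5715 = 0.2449
I = a² × P(1−P) = 1.44² × 0.2449 = 0.50780

0.508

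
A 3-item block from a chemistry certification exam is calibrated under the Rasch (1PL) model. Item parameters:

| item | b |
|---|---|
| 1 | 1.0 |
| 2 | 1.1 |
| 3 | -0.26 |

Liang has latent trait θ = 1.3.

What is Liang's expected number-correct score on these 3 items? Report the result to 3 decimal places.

P(θ) = 1 / (1 + exp(−(θ − b)))
P_1 = 1/(1+e^{-0.3000}) = 0.5744
P_2 = 1/(1+e^{-0.2000}) = 0.5498
P_3 = 1/(1+e^{-1.5600}) = 0.8264
E[score] = 0.5744 + 0.5498 + 0.8264 = 1.9506

1.951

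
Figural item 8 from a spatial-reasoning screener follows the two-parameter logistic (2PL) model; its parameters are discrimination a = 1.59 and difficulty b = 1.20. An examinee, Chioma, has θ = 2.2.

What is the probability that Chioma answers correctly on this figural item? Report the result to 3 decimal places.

P(θ) = 1 / (1 + exp(−a(θ − b)))
Exponent: 1.59 × (2.2 − 1.20) = 1.5900
1/(1 + e^{-1.5900}) = 0.8306

0.831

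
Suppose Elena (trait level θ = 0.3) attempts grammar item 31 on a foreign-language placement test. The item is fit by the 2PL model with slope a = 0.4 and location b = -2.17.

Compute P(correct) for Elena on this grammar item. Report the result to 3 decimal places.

0.729

P(θ) = 1 / (1 + exp(−a(θ − b)))
Exponent: 0.4 × (0.3 − (-2.17)) = 0.9880
1/(1 + e^{-0.9880}) = 0.7287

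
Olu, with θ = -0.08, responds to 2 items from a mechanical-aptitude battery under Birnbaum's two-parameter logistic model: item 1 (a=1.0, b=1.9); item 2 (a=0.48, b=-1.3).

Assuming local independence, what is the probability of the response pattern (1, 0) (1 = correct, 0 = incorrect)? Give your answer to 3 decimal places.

P(θ) = 1 / (1 + exp(−a(θ − b)))
P_1 = 1/(1+e^{1.9800}) = 0.1213
P_2 = 1/(1+e^{-0.5856}) = 0.6424
L = P_1 × (1−P_2) = 0.1213 × 0.3576 = 0.04339

0.043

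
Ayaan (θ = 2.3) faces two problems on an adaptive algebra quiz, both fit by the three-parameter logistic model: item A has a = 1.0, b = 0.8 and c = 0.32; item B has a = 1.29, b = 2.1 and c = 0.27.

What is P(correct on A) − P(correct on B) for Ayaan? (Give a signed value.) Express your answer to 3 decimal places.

0.194

P(θ) = c + (1 − c) · 1 / (1 + exp(−a(θ − b)))
P_A = 0.8760
P_B = 0.6818
P_A − P_B = 0.1941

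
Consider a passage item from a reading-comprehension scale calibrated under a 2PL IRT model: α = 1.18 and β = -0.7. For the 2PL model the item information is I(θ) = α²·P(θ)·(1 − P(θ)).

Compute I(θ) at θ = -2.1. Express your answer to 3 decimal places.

P = 1/(1+e^{1.6520}) = 0.1608
P(1−P) = 0.1608 × 0.8392 = 0.1350
I = α² × P(1−P) = 1.18² × 0.1350 = 0.18793

0.188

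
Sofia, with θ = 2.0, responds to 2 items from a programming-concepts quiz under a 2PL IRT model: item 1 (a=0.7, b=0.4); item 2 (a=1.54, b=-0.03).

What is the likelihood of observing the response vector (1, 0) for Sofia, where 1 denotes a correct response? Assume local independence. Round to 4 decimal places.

0.0317

P(θ) = 1 / (1 + exp(−a(θ − b)))
P_1 = 1/(1+e^{-1.1200}) = 0.7540
P_2 = 1/(1+e^{-3.1262}) = 0.9580
L = P_1 × (1−P_2) = 0.7540 × 0.0420 = 0.03170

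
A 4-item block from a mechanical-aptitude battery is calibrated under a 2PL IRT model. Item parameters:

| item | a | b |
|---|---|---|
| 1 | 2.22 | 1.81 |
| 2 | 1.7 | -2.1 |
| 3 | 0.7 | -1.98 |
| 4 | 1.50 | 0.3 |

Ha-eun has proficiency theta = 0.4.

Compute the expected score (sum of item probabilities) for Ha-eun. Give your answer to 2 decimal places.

2.41

P(theta) = 1 / (1 + exp(−a(theta − b)))
P_1 = 1/(1+e^{3.1302}) = 0.0419
P_2 = 1/(1+e^{-4.2500}) = 0.9859
P_3 = 1/(1+e^{-1.6660}) = 0.8410
P_4 = 1/(1+e^{-0.1500}) = 0.5374
E[score] = 0.0419 + 0.9859 + 0.8410 + 0.5374 = 2.4063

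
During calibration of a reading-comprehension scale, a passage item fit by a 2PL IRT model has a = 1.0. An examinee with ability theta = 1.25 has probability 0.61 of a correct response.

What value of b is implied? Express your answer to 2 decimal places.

P(theta) = 1 / (1 + exp(−a(theta − b)))
logit(0.61) = ln(0.61/0.39) = 0.4473
b = theta − logit/(a) = 1.25 − 0.4473/1.0000 = 0.8027

0.80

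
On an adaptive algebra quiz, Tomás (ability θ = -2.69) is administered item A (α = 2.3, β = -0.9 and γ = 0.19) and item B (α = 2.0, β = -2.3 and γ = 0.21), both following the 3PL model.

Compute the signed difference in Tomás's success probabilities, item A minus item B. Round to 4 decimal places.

-0.2553

P(θ) = γ + (1 − γ) · 1 / (1 + exp(−α(θ − β)))
P_A = 0.2030
P_B = 0.4583
P_A − P_B = -0.2553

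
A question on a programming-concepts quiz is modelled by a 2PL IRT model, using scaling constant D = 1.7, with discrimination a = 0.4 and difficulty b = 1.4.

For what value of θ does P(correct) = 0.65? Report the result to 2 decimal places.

2.31

P(θ) = 1 / (1 + exp(−D·a(θ − b)))
logit = ln(0.6500/0.3500) = 0.6190
θ = b + logit/(1.7·a) = 1.4 + 0.6190/0.6800 = 2.3104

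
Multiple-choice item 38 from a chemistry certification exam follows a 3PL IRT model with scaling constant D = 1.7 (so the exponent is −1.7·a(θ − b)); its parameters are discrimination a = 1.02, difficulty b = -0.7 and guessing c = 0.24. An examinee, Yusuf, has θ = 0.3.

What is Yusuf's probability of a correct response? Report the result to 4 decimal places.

P(θ) = c + (1 − c) · 1 / (1 + exp(−D·a(θ − b)))
Exponent: 1.7 × 1.02 × (0.3 − (-0.7)) = 1.7340
1/(1 + e^{-1.7340}) = 0.8499
P = 0.24 + 0.76 × 0.8499 = 0.8859

0.8859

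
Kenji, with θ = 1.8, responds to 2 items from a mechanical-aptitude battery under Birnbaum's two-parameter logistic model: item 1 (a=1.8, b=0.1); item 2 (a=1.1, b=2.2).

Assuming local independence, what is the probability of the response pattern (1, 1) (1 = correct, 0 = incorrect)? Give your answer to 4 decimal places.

P(θ) = 1 / (1 + exp(−a(θ − b)))
P_1 = 1/(1+e^{-3.0600}) = 0.9552
P_2 = 1/(1+e^{0.4400}) = 0.3917
L = P_1 × P_2 = 0.9552 × 0.3917 = 0.37420

0.3742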